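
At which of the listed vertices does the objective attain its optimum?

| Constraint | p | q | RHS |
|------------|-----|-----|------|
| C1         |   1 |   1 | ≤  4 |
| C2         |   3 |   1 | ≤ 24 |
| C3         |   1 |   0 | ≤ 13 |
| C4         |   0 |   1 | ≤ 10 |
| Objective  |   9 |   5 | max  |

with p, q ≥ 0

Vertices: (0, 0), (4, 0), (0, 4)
(4, 0) with z = 36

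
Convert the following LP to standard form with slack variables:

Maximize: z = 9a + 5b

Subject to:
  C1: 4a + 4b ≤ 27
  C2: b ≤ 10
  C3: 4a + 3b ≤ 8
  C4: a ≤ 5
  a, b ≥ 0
max z = 9a + 5b

s.t.
  4a + 4b + s1 = 27
  b + s2 = 10
  4a + 3b + s3 = 8
  a + s4 = 5
  a, b, s1, s2, s3, s4 ≥ 0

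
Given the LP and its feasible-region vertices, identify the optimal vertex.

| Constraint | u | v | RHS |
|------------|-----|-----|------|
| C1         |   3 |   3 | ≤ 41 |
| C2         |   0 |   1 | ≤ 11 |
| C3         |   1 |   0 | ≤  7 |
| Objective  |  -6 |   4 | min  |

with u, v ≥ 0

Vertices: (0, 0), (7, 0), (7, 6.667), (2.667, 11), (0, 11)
Evaluating z = -6u + 4v at each vertex:
  (0, 0): z = 0
  (7, 0): z = -42
  (7, 6.667): z = -15.33
  (2.667, 11): z = 28
  (0, 11): z = 44

The smallest value is z = -42, attained at (7, 0).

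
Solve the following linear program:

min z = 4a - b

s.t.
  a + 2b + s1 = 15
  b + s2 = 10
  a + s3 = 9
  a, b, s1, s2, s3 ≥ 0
Each vertex is the intersection of two constraint boundaries that also satisfies all remaining constraints:
  a = 0 and b = 0 → (0, 0)
  a = 9 and b = 0 → (9, 0)
  a + 2b = 15 and a = 9 → (9, 3)
  a + 2b = 15 and a = 0 → (0, 7.5)

Evaluating z = 4a - b at each vertex:
  (0, 0): z = 0
  (9, 0): z = 36
  (9, 3): z = 33
  (0, 7.5): z = -7.5

The minimum is at (0, 7.5) with z = -7.5.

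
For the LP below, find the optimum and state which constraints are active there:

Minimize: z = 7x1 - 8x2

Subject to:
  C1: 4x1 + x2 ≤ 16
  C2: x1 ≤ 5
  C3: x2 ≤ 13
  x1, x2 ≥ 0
Optimal: x1 = 0, x2 = 13
Slack at optimum:
  C1: slack = 3
  C2: slack = 5
  C3: slack = 0 (binding)
  x1 ≥ 0: x1 = 0 (binding)
  x2 ≥ 0: x2 = 13
Binding constraints: C3, x1 ≥ 0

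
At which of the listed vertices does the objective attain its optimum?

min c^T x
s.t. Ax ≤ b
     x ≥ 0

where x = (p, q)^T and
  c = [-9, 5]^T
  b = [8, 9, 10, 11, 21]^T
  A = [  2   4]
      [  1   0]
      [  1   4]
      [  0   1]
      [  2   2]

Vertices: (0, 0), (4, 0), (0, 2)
Evaluating z = -9p + 5q at each vertex:
  (0, 0): z = 0
  (4, 0): z = -36
  (0, 2): z = 10

The smallest value is z = -36, attained at (4, 0).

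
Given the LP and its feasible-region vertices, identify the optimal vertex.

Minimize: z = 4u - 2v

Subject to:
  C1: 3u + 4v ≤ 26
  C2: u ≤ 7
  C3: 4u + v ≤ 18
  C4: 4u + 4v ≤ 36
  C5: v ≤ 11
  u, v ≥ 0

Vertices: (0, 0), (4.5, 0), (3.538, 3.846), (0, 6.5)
Evaluating z = 4u - 2v at each vertex:
  (0, 0): z = 0
  (4.5, 0): z = 18
  (3.538, 3.846): z = 6.462
  (0, 6.5): z = -13

The smallest value is z = -13, attained at (0, 6.5).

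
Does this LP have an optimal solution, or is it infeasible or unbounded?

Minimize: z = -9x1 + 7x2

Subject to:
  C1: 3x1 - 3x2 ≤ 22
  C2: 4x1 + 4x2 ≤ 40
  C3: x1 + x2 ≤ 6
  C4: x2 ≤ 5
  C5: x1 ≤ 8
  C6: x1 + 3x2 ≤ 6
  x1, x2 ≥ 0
The point (6, 0) satisfies every constraint, so the LP is feasible; the constraints give x1 ≤ 8 and x2 ≤ 5, which with x1, x2 ≥ 0 keep the feasible region inside a bounded box. A feasible, bounded LP attains a finite optimum at a vertex.

Evaluating z = -9x1 + 7x2 at each vertex:
  (0, 0): z = 0
  (6, 0): z = -54
  (0, 2): z = 14

The LP has an optimal solution: (6, 0) with z = -54.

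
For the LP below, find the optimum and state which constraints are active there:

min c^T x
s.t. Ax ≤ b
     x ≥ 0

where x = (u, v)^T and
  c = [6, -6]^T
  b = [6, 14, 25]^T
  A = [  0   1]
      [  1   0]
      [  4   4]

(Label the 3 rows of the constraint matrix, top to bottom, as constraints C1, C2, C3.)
Optimal: u = 0, v = 6
Slack at optimum:
  C1: slack = 0 (binding)
  C2: slack = 14
  C3: slack = 1
  u ≥ 0: u = 0 (binding)
  v ≥ 0: v = 6
Binding constraints: C1, u ≥ 0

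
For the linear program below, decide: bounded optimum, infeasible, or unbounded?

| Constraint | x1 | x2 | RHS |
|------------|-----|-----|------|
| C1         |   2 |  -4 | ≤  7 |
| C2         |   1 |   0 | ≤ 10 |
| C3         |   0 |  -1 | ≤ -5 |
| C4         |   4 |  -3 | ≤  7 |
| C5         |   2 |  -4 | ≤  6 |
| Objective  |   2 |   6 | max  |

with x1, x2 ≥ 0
Feasible point: (0, 5) satisfies every constraint, so the LP is feasible.
Direction d = (0, 1): for each constraint row a, a·d ≤ 0 —
  (2)(0) + (-4)(1) = -4 ≤ 0
  (1)(0) + (0)(1) = 0 ≤ 0
  (0)(0) + (-1)(1) = -1 ≤ 0
  (4)(0) + (-3)(1) = -3 ≤ 0
  (2)(0) + (-4)(1) = -4 ≤ 0
and d ≥ 0, so (0, 5) + t·d stays feasible for every t ≥ 0. Along this ray z = 2x1 + 6x2 changes by 6 per unit t, so z → +∞.

The LP is unbounded; z can be made arbitrarily large.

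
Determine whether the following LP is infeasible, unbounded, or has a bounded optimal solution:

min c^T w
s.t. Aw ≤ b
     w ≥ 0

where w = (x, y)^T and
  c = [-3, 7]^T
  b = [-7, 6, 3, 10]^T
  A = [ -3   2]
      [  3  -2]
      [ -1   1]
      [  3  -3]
One constraint requires 3x - 2y ≤ 6, while the constraint -3x + 2y ≤ -7 is equivalent to 3x - 2y ≥ 7. Together they would need 7 ≤ 3x - 2y ≤ 6, which is impossible since 7 > 6. No point satisfies all constraints.

Infeasible — the constraint set is empty.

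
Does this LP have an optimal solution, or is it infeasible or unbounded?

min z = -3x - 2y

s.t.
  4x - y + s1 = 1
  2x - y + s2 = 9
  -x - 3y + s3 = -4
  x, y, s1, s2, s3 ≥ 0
Feasible point: (0, 2) satisfies every constraint, so the LP is feasible.
Direction d = (0, 1): for each constraint row a, a·d ≤ 0 —
  (4)(0) + (-1)(1) = -1 ≤ 0
  (2)(0) + (-1)(1) = -1 ≤ 0
  (-1)(0) + (-3)(1) = -3 ≤ 0
and d ≥ 0, so (0, 2) + t·d stays feasible for every t ≥ 0. Along this ray z = -3x - 2y changes by -2 per unit t, so z → −∞.

Unbounded: there is a feasible ray along which z → −∞.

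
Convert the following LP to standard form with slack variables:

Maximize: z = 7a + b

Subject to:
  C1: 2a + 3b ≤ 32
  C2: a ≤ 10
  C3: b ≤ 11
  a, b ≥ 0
max z = 7a + b

s.t.
  2a + 3b + s1 = 32
  a + s2 = 10
  b + s3 = 11
  a, b, s1, s2, s3 ≥ 0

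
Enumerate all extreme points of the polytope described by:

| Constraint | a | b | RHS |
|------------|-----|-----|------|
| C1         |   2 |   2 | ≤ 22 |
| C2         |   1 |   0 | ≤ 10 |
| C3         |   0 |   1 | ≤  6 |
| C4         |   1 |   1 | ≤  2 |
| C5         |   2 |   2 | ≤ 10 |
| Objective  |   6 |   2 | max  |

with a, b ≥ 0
Each vertex is the intersection of two constraint boundaries that also satisfies all remaining constraints:
  a = 0 and b = 0 → (0, 0)
  a + b = 2 and b = 0 → (2, 0)
  a + b = 2 and a = 0 → (0, 2)

Vertices: (0, 0), (2, 0), (0, 2)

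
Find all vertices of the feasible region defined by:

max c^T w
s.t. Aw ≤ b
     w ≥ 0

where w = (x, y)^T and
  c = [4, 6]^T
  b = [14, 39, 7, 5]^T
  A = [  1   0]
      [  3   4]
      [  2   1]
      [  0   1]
Each vertex is the intersection of two constraint boundaries that also satisfies all remaining constraints:
  x = 0 and y = 0 → (0, 0)
  2x + y = 7 and y = 0 → (3.5, 0)
  2x + y = 7 and y = 5 → (1, 5)
  y = 5 and x = 0 → (0, 5)

Vertices: (0, 0), (3.5, 0), (1, 5), (0, 5)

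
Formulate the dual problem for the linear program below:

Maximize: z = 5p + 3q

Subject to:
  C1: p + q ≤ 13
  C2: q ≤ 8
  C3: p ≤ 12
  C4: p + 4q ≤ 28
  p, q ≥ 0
Minimize: z = 13y1 + 8y2 + 12y3 + 28y4

Subject to:
  C1: -y1 - y3 - y4 ≤ -5
  C2: -y1 - y2 - 4y4 ≤ -3
  y1, y2, y3, y4 ≥ 0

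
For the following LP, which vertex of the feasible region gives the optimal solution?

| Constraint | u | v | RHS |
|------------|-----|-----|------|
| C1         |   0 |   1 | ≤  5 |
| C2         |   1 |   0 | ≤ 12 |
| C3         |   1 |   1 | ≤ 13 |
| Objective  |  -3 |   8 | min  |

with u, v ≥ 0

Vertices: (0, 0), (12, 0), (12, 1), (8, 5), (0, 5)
(12, 0) with z = -36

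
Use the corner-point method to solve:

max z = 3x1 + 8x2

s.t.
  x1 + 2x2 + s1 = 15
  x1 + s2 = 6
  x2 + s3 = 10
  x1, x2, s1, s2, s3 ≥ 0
Each vertex is the intersection of two constraint boundaries that also satisfies all remaining constraints:
  x1 = 0 and x2 = 0 → (0, 0)
  x1 = 6 and x2 = 0 → (6, 0)
  x1 + 2x2 = 15 and x1 = 6 → (6, 4.5)
  x1 + 2x2 = 15 and x1 = 0 → (0, 7.5)

Evaluating z = 3x1 + 8x2 at each vertex:
  (0, 0): z = 0
  (6, 0): z = 18
  (6, 4.5): z = 54
  (0, 7.5): z = 60

The maximum is at (0, 7.5) with z = 60.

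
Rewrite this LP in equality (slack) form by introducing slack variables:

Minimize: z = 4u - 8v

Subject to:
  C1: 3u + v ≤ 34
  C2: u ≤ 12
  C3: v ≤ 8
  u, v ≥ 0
min z = 4u - 8v

s.t.
  3u + v + s1 = 34
  u + s2 = 12
  v + s3 = 8
  u, v, s1, s2, s3 ≥ 0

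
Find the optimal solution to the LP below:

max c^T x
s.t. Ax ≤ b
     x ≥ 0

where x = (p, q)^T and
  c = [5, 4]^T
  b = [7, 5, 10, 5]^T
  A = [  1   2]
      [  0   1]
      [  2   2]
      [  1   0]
p = 5, q = 0, z = 25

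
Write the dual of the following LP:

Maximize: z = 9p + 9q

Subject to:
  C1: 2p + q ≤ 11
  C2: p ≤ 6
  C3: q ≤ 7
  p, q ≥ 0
Minimize: z = 11y1 + 6y2 + 7y3

Subject to:
  C1: -2y1 - y2 ≤ -9
  C2: -y1 - y3 ≤ -9
  y1, y2, y3 ≥ 0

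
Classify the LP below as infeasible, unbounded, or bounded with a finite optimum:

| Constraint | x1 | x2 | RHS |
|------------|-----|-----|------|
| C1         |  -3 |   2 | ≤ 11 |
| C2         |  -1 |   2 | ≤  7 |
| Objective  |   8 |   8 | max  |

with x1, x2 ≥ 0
Feasible point: (0, 0) satisfies every constraint, so the LP is feasible.
Direction d = (1, 0): for each constraint row a, a·d ≤ 0 —
  (-3)(1) + (2)(0) = -3 ≤ 0
  (-1)(1) + (2)(0) = -1 ≤ 0
and d ≥ 0, so (0, 0) + t·d stays feasible for every t ≥ 0. Along this ray z = 8x1 + 8x2 changes by 8 per unit t, so z → +∞.

Unbounded — the objective can increase without bound over the feasible region.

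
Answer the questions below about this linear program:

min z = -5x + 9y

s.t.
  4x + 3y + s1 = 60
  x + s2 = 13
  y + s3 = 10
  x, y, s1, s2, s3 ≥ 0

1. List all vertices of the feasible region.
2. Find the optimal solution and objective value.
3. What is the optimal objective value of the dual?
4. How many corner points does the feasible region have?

1. (0, 0), (13, 0), (13, 2.667), (7.5, 10), (0, 10)
2. x = 13, y = 0, z = -65
3. -65 (by strong duality, equal to the primal optimum)
4. 5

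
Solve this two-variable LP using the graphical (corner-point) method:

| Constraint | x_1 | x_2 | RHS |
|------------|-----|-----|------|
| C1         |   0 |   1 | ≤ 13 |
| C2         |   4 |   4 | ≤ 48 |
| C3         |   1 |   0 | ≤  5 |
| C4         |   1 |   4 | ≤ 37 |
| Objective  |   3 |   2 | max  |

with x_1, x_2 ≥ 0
x_1 = 5, x_2 = 7, z = 29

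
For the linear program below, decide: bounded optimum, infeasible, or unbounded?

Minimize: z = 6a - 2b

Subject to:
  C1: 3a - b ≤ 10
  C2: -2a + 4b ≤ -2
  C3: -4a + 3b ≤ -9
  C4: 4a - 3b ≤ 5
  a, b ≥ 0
C4 requires 4a - 3b ≤ 5, while C3 (-4a + 3b ≤ -9) is equivalent to 4a - 3b ≥ 9. Together they would need 9 ≤ 4a - 3b ≤ 5, which is impossible since 9 > 5. No point satisfies all constraints.

The feasible region is empty; the LP is infeasible.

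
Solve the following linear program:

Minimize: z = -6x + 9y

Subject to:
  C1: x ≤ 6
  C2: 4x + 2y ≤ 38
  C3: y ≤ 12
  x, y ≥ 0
Each vertex is the intersection of two constraint boundaries that also satisfies all remaining constraints:
  x = 0 and y = 0 → (0, 0)
  x = 6 and y = 0 → (6, 0)
  x = 6 and 4x + 2y = 38 → (6, 7)
  4x + 2y = 38 and y = 12 → (3.5, 12)
  y = 12 and x = 0 → (0, 12)

Evaluating z = -6x + 9y at each vertex:
  (0, 0): z = 0
  (6, 0): z = -36
  (6, 7): z = 27
  (3.5, 12): z = 87
  (0, 12): z = 108

The minimum is at (6, 0) with z = -36.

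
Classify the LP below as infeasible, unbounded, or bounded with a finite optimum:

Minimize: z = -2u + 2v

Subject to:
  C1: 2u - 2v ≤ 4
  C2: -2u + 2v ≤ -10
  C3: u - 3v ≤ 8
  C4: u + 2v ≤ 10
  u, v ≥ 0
C1 requires 2u - 2v ≤ 4, while C2 (-2u + 2v ≤ -10) is equivalent to 2u - 2v ≥ 10. Together they would need 10 ≤ 2u - 2v ≤ 4, which is impossible since 10 > 4. No point satisfies all constraints.

The feasible region is empty; the LP is infeasible.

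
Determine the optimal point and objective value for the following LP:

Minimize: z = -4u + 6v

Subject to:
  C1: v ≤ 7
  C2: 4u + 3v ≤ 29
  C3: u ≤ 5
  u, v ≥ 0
Each vertex is the intersection of two constraint boundaries that also satisfies all remaining constraints:
  u = 0 and v = 0 → (0, 0)
  u = 5 and v = 0 → (5, 0)
  4u + 3v = 29 and u = 5 → (5, 3)
  v = 7 and 4u + 3v = 29 → (2, 7)
  v = 7 and u = 0 → (0, 7)

Evaluating z = -4u + 6v at each vertex:
  (0, 0): z = 0
  (5, 0): z = -20
  (5, 3): z = -2
  (2, 7): z = 34
  (0, 7): z = 42

The minimum is at (5, 0) with z = -20.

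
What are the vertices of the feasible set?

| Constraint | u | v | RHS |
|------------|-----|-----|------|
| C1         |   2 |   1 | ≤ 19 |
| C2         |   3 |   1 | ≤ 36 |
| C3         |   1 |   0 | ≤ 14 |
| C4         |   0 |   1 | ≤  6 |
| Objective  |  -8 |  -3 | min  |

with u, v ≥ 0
Each vertex is the intersection of two constraint boundaries that also satisfies all remaining constraints:
  u = 0 and v = 0 → (0, 0)
  2u + v = 19 and v = 0 → (9.5, 0)
  2u + v = 19 and v = 6 → (6.5, 6)
  v = 6 and u = 0 → (0, 6)

Vertices: (0, 0), (9.5, 0), (6.5, 6), (0, 6)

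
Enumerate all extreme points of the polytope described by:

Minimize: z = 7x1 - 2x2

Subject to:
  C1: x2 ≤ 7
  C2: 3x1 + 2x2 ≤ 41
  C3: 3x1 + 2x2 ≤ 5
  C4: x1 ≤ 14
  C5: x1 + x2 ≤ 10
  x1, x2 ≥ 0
Each vertex is the intersection of two constraint boundaries that also satisfies all remaining constraints:
  x1 = 0 and x2 = 0 → (0, 0)
  3x1 + 2x2 = 5 and x2 = 0 → (1.667, 0)
  3x1 + 2x2 = 5 and x1 = 0 → (0, 2.5)

Vertices: (0, 0), (1.667, 0), (0, 2.5)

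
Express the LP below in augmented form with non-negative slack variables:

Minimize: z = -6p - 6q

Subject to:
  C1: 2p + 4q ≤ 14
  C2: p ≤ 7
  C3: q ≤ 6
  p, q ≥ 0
min z = -6p - 6q

s.t.
  2p + 4q + s1 = 14
  p + s2 = 7
  q + s3 = 6
  p, q, s1, s2, s3 ≥ 0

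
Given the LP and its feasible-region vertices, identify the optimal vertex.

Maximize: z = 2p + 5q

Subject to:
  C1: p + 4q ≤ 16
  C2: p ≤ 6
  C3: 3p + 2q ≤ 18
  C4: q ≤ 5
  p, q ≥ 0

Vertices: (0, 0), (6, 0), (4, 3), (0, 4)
Evaluating z = 2p + 5q at each vertex:
  (0, 0): z = 0
  (6, 0): z = 12
  (4, 3): z = 23
  (0, 4): z = 20

The largest value is z = 23, attained at (4, 3).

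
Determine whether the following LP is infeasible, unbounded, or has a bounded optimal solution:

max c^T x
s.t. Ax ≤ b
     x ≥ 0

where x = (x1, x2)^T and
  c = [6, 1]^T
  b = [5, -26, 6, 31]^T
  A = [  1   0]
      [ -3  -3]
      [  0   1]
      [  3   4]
The point (5, 4) satisfies every constraint, so the LP is feasible; the constraints give x1 ≤ 5 and x2 ≤ 6, which with x1, x2 ≥ 0 keep the feasible region inside a bounded box. A feasible, bounded LP attains a finite optimum at a vertex.

The LP has an optimal solution: (5, 4) with z = 34.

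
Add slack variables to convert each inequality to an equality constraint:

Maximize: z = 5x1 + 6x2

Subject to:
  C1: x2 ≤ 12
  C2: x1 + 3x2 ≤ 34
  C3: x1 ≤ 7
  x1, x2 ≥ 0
max z = 5x1 + 6x2

s.t.
  x2 + s1 = 12
  x1 + 3x2 + s2 = 34
  x1 + s3 = 7
  x1, x2, s1, s2, s3 ≥ 0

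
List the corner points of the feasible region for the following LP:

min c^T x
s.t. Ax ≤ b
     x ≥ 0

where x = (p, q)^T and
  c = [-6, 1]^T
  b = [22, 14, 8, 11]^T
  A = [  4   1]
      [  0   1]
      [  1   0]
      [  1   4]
Each vertex is the intersection of two constraint boundaries that also satisfies all remaining constraints:
  p = 0 and q = 0 → (0, 0)
  4p + q = 22 and q = 0 → (5.5, 0)
  4p + q = 22 and p + 4q = 11 → (5.133, 1.467)
  p + 4q = 11 and p = 0 → (0, 2.75)

Vertices: (0, 0), (5.5, 0), (5.133, 1.467), (0, 2.75)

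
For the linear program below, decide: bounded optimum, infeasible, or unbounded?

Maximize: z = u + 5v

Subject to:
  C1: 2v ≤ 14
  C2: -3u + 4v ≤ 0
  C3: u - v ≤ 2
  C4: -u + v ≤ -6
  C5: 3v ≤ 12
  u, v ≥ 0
C3 requires u - v ≤ 2, while C4 (-u + v ≤ -6) is equivalent to u - v ≥ 6. Together they would need 6 ≤ u - v ≤ 2, which is impossible since 6 > 2. No point satisfies all constraints.

Infeasible — the constraint set is empty.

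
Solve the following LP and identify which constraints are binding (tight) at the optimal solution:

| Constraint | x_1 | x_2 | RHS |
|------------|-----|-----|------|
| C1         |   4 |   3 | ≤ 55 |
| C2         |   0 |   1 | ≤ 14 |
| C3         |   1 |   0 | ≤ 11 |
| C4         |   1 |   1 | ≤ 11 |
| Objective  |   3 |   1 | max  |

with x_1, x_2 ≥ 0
Optimal: x_1 = 11, x_2 = 0
Slack at optimum:
  C1: slack = 11
  C2: slack = 14
  C3: slack = 0 (binding)
  C4: slack = 0 (binding)
  x_1 ≥ 0: x_1 = 11
  x_2 ≥ 0: x_2 = 0 (binding)
Binding constraints: C3, C4, x_2 ≥ 0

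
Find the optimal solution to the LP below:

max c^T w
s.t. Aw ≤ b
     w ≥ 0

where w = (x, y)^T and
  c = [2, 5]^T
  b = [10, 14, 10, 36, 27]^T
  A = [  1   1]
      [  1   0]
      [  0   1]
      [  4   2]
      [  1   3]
Each vertex is the intersection of two constraint boundaries that also satisfies all remaining constraints:
  x = 0 and y = 0 → (0, 0)
  4x + 2y = 36 and y = 0 → (9, 0)
  x + y = 10 and 4x + 2y = 36 → (8, 2)
  x + y = 10 and x + 3y = 27 → (1.5, 8.5)
  x + 3y = 27 and x = 0 → (0, 9)

Evaluating z = 2x + 5y at each vertex:
  (0, 0): z = 0
  (9, 0): z = 18
  (8, 2): z = 26
  (1.5, 8.5): z = 45.5
  (0, 9): z = 45

The maximum is at (1.5, 8.5) with z = 45.5.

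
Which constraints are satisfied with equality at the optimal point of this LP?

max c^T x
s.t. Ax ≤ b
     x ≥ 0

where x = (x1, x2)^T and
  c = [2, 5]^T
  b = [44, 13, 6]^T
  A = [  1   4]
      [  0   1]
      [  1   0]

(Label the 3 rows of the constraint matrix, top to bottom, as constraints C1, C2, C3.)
Optimal: x1 = 6, x2 = 9.5
Slack at optimum:
  C1: slack = 0 (binding)
  C2: slack = 3.5
  C3: slack = 0 (binding)
  x1 ≥ 0: x1 = 6
  x2 ≥ 0: x2 = 9.5
Binding constraints: C1, C3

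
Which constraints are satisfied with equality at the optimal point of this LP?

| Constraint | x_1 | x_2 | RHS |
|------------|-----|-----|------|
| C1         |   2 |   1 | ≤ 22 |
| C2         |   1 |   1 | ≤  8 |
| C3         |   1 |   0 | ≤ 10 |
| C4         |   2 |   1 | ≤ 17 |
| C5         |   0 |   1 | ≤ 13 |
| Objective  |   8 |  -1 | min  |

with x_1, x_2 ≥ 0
Optimal: x_1 = 0, x_2 = 8
Binding: C2, x_1 ≥ 0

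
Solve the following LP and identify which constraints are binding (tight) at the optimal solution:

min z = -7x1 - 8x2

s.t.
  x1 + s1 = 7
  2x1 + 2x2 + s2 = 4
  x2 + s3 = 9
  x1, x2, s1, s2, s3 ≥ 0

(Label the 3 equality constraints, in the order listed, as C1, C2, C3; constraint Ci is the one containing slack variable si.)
Optimal: x1 = 0, x2 = 2
Binding: C2, x1 ≥ 0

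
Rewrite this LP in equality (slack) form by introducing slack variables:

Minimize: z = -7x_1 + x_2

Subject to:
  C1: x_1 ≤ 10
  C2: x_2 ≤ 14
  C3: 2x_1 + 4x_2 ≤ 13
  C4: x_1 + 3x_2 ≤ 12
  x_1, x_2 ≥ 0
min z = -7x_1 + x_2

s.t.
  x_1 + s1 = 10
  x_2 + s2 = 14
  2x_1 + 4x_2 + s3 = 13
  x_1 + 3x_2 + s4 = 12
  x_1, x_2, s1, s2, s3, s4 ≥ 0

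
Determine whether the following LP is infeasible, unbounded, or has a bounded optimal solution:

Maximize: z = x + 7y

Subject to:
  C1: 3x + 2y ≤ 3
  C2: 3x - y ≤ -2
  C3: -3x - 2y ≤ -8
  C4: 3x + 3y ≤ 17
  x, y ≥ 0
C1 requires 3x + 2y ≤ 3, while C3 (-3x - 2y ≤ -8) is equivalent to 3x + 2y ≥ 8. Together they would need 8 ≤ 3x + 2y ≤ 3, which is impossible since 8 > 3. No point satisfies all constraints.

The feasible region is empty; the LP is infeasible.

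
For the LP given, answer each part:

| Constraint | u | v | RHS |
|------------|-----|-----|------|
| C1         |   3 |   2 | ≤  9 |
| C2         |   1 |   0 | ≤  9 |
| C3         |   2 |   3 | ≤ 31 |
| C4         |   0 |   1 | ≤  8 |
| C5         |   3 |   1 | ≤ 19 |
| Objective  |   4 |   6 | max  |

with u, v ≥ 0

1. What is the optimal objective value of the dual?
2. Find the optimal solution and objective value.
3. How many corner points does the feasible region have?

1. 27 (by strong duality, equal to the primal optimum)
2. u = 0, v = 4.5, z = 27
3. 3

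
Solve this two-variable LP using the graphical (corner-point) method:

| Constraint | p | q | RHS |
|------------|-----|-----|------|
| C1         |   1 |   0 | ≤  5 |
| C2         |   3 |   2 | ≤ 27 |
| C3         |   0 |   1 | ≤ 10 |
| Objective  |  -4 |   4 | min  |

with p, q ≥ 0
Each vertex is the intersection of two constraint boundaries that also satisfies all remaining constraints:
  p = 0 and q = 0 → (0, 0)
  p = 5 and q = 0 → (5, 0)
  p = 5 and 3p + 2q = 27 → (5, 6)
  3p + 2q = 27 and q = 10 → (2.333, 10)
  q = 10 and p = 0 → (0, 10)

Evaluating z = -4p + 4q at each vertex:
  (0, 0): z = 0
  (5, 0): z = -20
  (5, 6): z = 4
  (2.333, 10): z = 30.67
  (0, 10): z = 40

The minimum is at (5, 0) with z = -20.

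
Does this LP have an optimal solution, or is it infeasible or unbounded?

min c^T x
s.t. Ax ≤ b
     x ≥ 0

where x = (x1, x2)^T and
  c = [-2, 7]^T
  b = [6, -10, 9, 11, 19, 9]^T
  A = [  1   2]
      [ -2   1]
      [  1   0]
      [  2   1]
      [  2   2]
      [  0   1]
The point (5.5, 0) satisfies every constraint, so the LP is feasible; the constraints give x1 ≤ 9 and x2 ≤ 9, which with x1, x2 ≥ 0 keep the feasible region inside a bounded box. A feasible, bounded LP attains a finite optimum at a vertex.

Evaluating z = -2x1 + 7x2 at each vertex:
  (5, 0): z = -10
  (5.5, 0): z = -11
  (5.333, 0.3333): z = -8.333
  (5.2, 0.4): z = -7.6

Feasible with finite optimum z* = -11 at (5.5, 0).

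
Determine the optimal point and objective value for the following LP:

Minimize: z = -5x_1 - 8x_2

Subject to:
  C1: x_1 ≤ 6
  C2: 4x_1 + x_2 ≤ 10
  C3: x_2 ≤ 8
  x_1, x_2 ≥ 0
x_1 = 0.5, x_2 = 8, z = -66.5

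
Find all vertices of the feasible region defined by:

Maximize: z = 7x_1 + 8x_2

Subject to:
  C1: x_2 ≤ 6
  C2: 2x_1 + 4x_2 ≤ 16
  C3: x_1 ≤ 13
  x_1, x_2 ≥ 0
Each vertex is the intersection of two constraint boundaries that also satisfies all remaining constraints:
  x_1 = 0 and x_2 = 0 → (0, 0)
  2x_1 + 4x_2 = 16 and x_2 = 0 → (8, 0)
  2x_1 + 4x_2 = 16 and x_1 = 0 → (0, 4)

Vertices: (0, 0), (8, 0), (0, 4)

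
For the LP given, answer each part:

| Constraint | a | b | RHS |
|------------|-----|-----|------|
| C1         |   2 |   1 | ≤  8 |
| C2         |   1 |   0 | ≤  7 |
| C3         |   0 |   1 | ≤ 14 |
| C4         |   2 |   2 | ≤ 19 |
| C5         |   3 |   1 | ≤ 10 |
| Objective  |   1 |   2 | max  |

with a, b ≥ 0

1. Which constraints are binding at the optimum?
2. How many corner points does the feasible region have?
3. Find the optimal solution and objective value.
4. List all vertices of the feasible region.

1. C1, a ≥ 0
2. 4
3. a = 0, b = 8, z = 16
4. (0, 0), (3.333, 0), (2, 4), (0, 8)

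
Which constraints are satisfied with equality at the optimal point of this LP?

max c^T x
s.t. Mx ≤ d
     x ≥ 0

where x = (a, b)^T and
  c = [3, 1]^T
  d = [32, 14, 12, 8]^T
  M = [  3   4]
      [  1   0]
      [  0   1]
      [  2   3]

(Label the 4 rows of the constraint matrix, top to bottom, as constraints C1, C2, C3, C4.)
Optimal: a = 4, b = 0
Slack at optimum:
  C1: slack = 20
  C2: slack = 10
  C3: slack = 12
  C4: slack = 0 (binding)
  a ≥ 0: a = 4
  b ≥ 0: b = 0 (binding)
Binding constraints: C4, b ≥ 0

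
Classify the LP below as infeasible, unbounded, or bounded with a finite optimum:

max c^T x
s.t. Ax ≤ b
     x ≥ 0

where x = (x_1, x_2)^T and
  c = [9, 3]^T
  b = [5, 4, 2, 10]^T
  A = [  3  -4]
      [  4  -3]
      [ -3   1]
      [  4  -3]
Feasible point: (0, 0) satisfies every constraint, so the LP is feasible.
Direction d = (3, 4): for each constraint row a, a·d ≤ 0 —
  (3)(3) + (-4)(4) = -7 ≤ 0
  (4)(3) + (-3)(4) = 0 ≤ 0
  (-3)(3) + (1)(4) = -5 ≤ 0
  (4)(3) + (-3)(4) = 0 ≤ 0
and d ≥ 0, so (0, 0) + t·d stays feasible for every t ≥ 0. Along this ray z = 9x_1 + 3x_2 changes by 39 per unit t, so z → +∞.

Unbounded — the objective can increase without bound over the feasible region.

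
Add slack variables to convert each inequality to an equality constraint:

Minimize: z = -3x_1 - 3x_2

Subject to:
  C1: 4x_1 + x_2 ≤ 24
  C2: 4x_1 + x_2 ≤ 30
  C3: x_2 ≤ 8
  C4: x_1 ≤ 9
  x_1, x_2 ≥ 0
min z = -3x_1 - 3x_2

s.t.
  4x_1 + x_2 + s1 = 24
  4x_1 + x_2 + s2 = 30
  x_2 + s3 = 8
  x_1 + s4 = 9
  x_1, x_2, s1, s2, s3, s4 ≥ 0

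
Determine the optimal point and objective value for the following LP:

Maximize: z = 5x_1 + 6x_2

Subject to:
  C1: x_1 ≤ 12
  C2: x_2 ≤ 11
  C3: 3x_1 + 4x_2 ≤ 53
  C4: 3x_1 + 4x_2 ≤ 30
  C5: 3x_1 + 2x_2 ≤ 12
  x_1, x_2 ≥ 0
x_1 = 0, x_2 = 6, z = 36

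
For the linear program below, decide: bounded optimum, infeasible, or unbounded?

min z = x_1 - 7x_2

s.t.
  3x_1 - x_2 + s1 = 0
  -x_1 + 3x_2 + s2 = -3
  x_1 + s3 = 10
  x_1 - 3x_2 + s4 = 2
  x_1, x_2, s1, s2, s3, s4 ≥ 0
The row x_1 - 3x_2 + s4 = 2 with s4 ≥ 0 requires x_1 - 3x_2 ≤ 2, while the row -x_1 + 3x_2 + s2 = -3 with s2 ≥ 0 is equivalent to x_1 - 3x_2 ≥ 3. Together they would need 3 ≤ x_1 - 3x_2 ≤ 2, which is impossible since 3 > 2. No point satisfies all constraints.

The feasible region is empty; the LP is infeasible.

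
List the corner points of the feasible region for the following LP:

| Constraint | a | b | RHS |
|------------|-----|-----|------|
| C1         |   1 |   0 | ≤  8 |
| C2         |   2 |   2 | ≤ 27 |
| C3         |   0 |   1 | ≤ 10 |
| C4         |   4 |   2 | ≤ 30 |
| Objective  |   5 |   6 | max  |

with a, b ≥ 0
Each vertex is the intersection of two constraint boundaries that also satisfies all remaining constraints:
  a = 0 and b = 0 → (0, 0)
  4a + 2b = 30 and b = 0 → (7.5, 0)
  b = 10 and 4a + 2b = 30 → (2.5, 10)
  b = 10 and a = 0 → (0, 10)

Vertices: (0, 0), (7.5, 0), (2.5, 10), (0, 10)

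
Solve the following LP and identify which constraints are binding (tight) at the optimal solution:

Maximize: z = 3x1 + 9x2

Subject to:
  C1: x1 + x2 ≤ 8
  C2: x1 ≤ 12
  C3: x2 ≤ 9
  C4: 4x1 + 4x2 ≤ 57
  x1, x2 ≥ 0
Optimal: x1 = 0, x2 = 8
Binding: C1, x1 ≥ 0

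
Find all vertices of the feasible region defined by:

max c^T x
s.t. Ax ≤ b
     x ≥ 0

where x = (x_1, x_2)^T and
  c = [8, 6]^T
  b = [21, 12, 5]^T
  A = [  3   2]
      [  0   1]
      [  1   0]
Each vertex is the intersection of two constraint boundaries that also satisfies all remaining constraints:
  x_1 = 0 and x_2 = 0 → (0, 0)
  x_1 = 5 and x_2 = 0 → (5, 0)
  3x_1 + 2x_2 = 21 and x_1 = 5 → (5, 3)
  3x_1 + 2x_2 = 21 and x_1 = 0 → (0, 10.5)

Vertices: (0, 0), (5, 0), (5, 3), (0, 10.5)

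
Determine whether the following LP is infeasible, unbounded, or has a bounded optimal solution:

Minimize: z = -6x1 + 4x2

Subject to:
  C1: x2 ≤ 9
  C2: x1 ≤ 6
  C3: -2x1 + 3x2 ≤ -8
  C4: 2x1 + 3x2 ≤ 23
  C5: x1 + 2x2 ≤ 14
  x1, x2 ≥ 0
The point (6, 0) satisfies every constraint, so the LP is feasible; the constraints give x1 ≤ 6 and x2 ≤ 9, which with x1, x2 ≥ 0 keep the feasible region inside a bounded box. A feasible, bounded LP attains a finite optimum at a vertex.

Bounded optimum: z* = -36 at (6, 0).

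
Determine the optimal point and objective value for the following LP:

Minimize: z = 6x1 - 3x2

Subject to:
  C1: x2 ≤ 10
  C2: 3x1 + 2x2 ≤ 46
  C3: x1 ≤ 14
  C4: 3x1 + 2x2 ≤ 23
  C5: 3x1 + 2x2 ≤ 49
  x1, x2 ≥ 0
Each vertex is the intersection of two constraint boundaries that also satisfies all remaining constraints:
  x1 = 0 and x2 = 0 → (0, 0)
  3x1 + 2x2 = 23 and x2 = 0 → (7.667, 0)
  x2 = 10 and 3x1 + 2x2 = 23 → (1, 10)
  x2 = 10 and x1 = 0 → (0, 10)

Evaluating z = 6x1 - 3x2 at each vertex:
  (0, 0): z = 0
  (7.667, 0): z = 46
  (1, 10): z = -24
  (0, 10): z = -30

The minimum is at (0, 10) with z = -30.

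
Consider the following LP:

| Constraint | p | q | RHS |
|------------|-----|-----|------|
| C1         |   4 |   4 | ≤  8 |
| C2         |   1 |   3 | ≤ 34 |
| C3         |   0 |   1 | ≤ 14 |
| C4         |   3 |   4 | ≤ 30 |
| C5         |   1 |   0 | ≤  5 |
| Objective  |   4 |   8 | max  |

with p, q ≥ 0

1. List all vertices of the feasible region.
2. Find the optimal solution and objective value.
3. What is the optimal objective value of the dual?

1. (0, 0), (2, 0), (0, 2)
2. p = 0, q = 2, z = 16
3. 16 (by strong duality, equal to the primal optimum)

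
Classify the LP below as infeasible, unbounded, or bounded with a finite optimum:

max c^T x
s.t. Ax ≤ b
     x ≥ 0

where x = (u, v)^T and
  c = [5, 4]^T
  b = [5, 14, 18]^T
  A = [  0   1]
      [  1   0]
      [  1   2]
The point (14, 2) satisfies every constraint, so the LP is feasible; the constraints give u ≤ 14 and v ≤ 5, which with u, v ≥ 0 keep the feasible region inside a bounded box. A feasible, bounded LP attains a finite optimum at a vertex.

The LP has an optimal solution: (14, 2) with z = 78.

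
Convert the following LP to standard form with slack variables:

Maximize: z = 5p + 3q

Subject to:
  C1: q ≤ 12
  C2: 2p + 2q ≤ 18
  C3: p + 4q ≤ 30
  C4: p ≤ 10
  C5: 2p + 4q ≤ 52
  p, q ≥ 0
max z = 5p + 3q

s.t.
  q + s1 = 12
  2p + 2q + s2 = 18
  p + 4q + s3 = 30
  p + s4 = 10
  2p + 4q + s5 = 52
  p, q, s1, s2, s3, s4, s5 ≥ 0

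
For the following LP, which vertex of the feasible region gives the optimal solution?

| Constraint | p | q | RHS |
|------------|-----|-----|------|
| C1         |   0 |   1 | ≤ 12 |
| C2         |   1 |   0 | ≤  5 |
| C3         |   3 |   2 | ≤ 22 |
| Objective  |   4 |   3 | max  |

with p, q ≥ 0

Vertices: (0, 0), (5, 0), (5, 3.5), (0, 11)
(0, 11) with z = 33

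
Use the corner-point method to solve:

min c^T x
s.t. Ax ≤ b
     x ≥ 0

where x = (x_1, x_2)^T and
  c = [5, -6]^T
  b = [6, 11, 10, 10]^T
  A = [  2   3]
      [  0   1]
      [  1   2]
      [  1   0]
Each vertex is the intersection of two constraint boundaries that also satisfies all remaining constraints:
  x_1 = 0 and x_2 = 0 → (0, 0)
  2x_1 + 3x_2 = 6 and x_2 = 0 → (3, 0)
  2x_1 + 3x_2 = 6 and x_1 = 0 → (0, 2)

Evaluating z = 5x_1 - 6x_2 at each vertex:
  (0, 0): z = 0
  (3, 0): z = 15
  (0, 2): z = -12

The minimum is at (0, 2) with z = -12.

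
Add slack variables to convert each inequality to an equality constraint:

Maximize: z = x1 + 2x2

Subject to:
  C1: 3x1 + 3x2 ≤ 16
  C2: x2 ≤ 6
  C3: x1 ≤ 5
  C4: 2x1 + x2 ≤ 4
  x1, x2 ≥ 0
max z = x1 + 2x2

s.t.
  3x1 + 3x2 + s1 = 16
  x2 + s2 = 6
  x1 + s3 = 5
  2x1 + x2 + s4 = 4
  x1, x2, s1, s2, s3, s4 ≥ 0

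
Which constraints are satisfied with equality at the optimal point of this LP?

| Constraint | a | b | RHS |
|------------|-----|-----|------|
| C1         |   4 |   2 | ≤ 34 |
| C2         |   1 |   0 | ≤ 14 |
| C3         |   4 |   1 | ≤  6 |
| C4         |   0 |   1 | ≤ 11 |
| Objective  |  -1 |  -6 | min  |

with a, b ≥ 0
Optimal: a = 0, b = 6
Slack at optimum:
  C1: slack = 22
  C2: slack = 14
  C3: slack = 0 (binding)
  C4: slack = 5
  a ≥ 0: a = 0 (binding)
  b ≥ 0: b = 6
Binding constraints: C3, a ≥ 0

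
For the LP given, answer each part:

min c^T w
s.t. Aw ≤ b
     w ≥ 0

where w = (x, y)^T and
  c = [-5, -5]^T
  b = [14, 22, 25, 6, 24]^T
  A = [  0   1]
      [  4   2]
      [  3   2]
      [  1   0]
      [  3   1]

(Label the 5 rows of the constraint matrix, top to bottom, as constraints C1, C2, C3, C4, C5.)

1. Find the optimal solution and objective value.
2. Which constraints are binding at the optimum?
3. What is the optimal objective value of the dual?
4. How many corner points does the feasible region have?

1. x = 0, y = 11, z = -55
2. C2, x ≥ 0
3. -55 (by strong duality, equal to the primal optimum)
4. 3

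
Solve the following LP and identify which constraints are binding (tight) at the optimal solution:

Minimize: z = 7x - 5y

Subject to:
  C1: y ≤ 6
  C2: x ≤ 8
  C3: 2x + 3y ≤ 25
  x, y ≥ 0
Optimal: x = 0, y = 6
Binding: C1, x ≥ 0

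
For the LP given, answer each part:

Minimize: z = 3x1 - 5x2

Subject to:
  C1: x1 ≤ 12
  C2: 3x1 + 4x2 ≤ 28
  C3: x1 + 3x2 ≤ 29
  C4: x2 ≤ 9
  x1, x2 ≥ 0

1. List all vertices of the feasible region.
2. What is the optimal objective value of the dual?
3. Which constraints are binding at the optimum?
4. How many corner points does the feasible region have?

1. (0, 0), (9.333, 0), (0, 7)
2. -35 (by strong duality, equal to the primal optimum)
3. C2, x1 ≥ 0
4. 3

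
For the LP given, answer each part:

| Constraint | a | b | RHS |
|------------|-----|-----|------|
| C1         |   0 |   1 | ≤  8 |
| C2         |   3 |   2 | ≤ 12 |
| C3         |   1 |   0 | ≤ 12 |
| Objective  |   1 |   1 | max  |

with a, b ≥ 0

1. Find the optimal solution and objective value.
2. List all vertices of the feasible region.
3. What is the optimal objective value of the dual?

1. a = 0, b = 6, z = 6
2. (0, 0), (4, 0), (0, 6)
3. 6 (by strong duality, equal to the primal optimum)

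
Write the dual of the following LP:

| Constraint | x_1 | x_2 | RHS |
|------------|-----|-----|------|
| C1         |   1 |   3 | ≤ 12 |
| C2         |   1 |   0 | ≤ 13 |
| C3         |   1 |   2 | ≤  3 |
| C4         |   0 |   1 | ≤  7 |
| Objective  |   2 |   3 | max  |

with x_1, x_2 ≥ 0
Minimize: z = 12y1 + 13y2 + 3y3 + 7y4

Subject to:
  C1: -y1 - y2 - y3 ≤ -2
  C2: -3y1 - 2y3 - y4 ≤ -3
  y1, y2, y3, y4 ≥ 0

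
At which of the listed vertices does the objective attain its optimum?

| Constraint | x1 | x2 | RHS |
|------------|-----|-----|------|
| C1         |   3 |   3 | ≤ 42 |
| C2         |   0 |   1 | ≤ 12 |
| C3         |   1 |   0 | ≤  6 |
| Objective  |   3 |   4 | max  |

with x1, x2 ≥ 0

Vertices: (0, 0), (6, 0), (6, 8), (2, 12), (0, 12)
(2, 12) with z = 54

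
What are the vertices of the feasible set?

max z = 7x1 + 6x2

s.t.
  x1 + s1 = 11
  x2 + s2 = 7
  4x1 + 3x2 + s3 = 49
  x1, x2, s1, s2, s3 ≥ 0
Each vertex is the intersection of two constraint boundaries that also satisfies all remaining constraints:
  x1 = 0 and x2 = 0 → (0, 0)
  x1 = 11 and x2 = 0 → (11, 0)
  x1 = 11 and 4x1 + 3x2 = 49 → (11, 1.667)
  x2 = 7 and 4x1 + 3x2 = 49 → (7, 7)
  x2 = 7 and x1 = 0 → (0, 7)

Vertices: (0, 0), (11, 0), (11, 1.667), (7, 7), (0, 7)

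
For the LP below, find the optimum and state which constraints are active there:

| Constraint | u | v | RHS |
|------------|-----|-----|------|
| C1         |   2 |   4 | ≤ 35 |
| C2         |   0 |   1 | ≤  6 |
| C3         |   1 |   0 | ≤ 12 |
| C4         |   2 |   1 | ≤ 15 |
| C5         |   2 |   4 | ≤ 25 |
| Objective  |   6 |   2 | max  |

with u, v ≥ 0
Optimal: u = 7.5, v = 0
Slack at optimum:
  C1: slack = 20
  C2: slack = 6
  C3: slack = 4.5
  C4: slack = 0 (binding)
  C5: slack = 10
  u ≥ 0: u = 7.5
  v ≥ 0: v = 0 (binding)
Binding constraints: C4, v ≥ 0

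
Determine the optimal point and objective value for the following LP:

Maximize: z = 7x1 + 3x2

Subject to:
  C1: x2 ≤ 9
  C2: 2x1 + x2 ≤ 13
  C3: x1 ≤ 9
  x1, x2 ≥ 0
x1 = 6.5, x2 = 0, z = 45.5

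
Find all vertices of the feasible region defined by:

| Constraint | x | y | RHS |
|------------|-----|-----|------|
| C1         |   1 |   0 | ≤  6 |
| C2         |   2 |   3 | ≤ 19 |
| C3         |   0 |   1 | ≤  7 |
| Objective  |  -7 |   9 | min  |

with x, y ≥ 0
Each vertex is the intersection of two constraint boundaries that also satisfies all remaining constraints:
  x = 0 and y = 0 → (0, 0)
  x = 6 and y = 0 → (6, 0)
  x = 6 and 2x + 3y = 19 → (6, 2.333)
  2x + 3y = 19 and x = 0 → (0, 6.333)

Vertices: (0, 0), (6, 0), (6, 2.333), (0, 6.333)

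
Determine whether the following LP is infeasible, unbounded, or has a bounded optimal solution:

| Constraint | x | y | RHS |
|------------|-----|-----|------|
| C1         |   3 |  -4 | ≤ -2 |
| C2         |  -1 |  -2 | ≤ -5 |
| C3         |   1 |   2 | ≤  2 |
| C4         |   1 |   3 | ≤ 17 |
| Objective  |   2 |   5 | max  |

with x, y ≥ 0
C3 requires x + 2y ≤ 2, while C2 (-x - 2y ≤ -5) is equivalent to x + 2y ≥ 5. Together they would need 5 ≤ x + 2y ≤ 2, which is impossible since 5 > 2. No point satisfies all constraints.

Infeasible: no point satisfies all constraints simultaneously.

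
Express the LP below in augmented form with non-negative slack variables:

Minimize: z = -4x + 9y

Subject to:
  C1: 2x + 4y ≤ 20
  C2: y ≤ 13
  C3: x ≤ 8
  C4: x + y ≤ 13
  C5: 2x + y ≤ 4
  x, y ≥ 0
min z = -4x + 9y

s.t.
  2x + 4y + s1 = 20
  y + s2 = 13
  x + s3 = 8
  x + y + s4 = 13
  2x + y + s5 = 4
  x, y, s1, s2, s3, s4, s5 ≥ 0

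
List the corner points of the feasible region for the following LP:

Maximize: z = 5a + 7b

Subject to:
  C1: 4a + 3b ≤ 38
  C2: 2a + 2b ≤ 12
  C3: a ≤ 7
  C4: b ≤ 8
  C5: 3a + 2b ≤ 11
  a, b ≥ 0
Each vertex is the intersection of two constraint boundaries that also satisfies all remaining constraints:
  a = 0 and b = 0 → (0, 0)
  3a + 2b = 11 and b = 0 → (3.667, 0)
  3a + 2b = 11 and a = 0 → (0, 5.5)

Vertices: (0, 0), (3.667, 0), (0, 5.5)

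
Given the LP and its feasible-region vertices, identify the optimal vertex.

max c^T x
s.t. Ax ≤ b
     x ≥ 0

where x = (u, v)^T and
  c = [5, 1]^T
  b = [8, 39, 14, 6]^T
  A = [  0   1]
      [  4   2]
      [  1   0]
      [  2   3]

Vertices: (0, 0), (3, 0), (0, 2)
Evaluating z = 5u + v at each vertex:
  (0, 0): z = 0
  (3, 0): z = 15
  (0, 2): z = 2

The largest value is z = 15, attained at (3, 0).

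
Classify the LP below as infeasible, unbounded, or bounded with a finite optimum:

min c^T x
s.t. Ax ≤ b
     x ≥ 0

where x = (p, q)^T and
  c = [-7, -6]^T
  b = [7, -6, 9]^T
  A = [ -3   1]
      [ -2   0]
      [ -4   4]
Feasible point: (3, 0) satisfies every constraint, so the LP is feasible.
Direction d = (1, 0): for each constraint row a, a·d ≤ 0 —
  (-3)(1) + (1)(0) = -3 ≤ 0
  (-2)(1) + (0)(0) = -2 ≤ 0
  (-4)(1) + (4)(0) = -4 ≤ 0
and d ≥ 0, so (3, 0) + t·d stays feasible for every t ≥ 0. Along this ray z = -7p - 6q changes by -7 per unit t, so z → −∞.

The LP is unbounded; z can be made arbitrarily small.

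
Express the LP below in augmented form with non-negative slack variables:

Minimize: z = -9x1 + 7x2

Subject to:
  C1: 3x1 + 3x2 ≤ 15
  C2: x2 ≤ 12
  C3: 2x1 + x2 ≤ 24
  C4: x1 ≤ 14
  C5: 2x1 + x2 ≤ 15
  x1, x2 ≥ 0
min z = -9x1 + 7x2

s.t.
  3x1 + 3x2 + s1 = 15
  x2 + s2 = 12
  2x1 + x2 + s3 = 24
  x1 + s4 = 14
  2x1 + x2 + s5 = 15
  x1, x2, s1, s2, s3, s4, s5 ≥ 0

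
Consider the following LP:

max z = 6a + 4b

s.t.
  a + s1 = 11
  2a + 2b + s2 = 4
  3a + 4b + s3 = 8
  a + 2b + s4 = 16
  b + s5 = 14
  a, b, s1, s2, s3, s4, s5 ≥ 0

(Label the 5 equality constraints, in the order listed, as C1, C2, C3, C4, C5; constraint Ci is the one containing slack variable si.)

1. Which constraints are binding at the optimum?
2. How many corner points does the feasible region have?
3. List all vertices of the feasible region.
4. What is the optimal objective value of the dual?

1. C2, b ≥ 0
2. 3
3. (0, 0), (2, 0), (0, 2)
4. 12 (by strong duality, equal to the primal optimum)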